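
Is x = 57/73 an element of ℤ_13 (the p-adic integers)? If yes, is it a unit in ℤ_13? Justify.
x ∈ ℤ_13^× (unit); v_13(x) = 0

ℤ_13 = {x ∈ ℚ_13 : v_13(x) ≥ 0} and ℤ_13^× = {x ∈ ℤ_13 : v_13(x) = 0}. Here v_13(57/73) = v_13(num) − v_13(den) = 0; compare against these criteria.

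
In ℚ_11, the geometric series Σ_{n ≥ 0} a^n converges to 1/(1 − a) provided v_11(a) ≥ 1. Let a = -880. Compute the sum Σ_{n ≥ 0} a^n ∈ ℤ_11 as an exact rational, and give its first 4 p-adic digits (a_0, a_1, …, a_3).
Σ a^n = 1/(1 − a) = 1/881;  first 4 digits = (1, 8, 1, 4)

v_11(a) = 1 ≥ 1, so the series converges in ℤ_11 to 1/(1 − a) = 1/(1 − (-880)) = 1/881. Expand this rational in ℤ_11: compute digits iteratively via d_i = x_i mod 11, x_{i+1} = (x_i − d_i)/11. The first 4 digits are (1, 8, 1, 4).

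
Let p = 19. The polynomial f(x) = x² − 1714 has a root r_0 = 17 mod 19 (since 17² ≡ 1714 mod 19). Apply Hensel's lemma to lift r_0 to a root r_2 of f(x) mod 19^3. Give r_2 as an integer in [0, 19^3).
r_2 = 6249 (mod 6859)

Hensel's recurrence: r_{i+1} = r_i − f(r_i)·(f′(r_i))^{-1} mod 19^{i+2}, with f′(x) = 2x. Iterate:
  r_0 = 17 (mod 19)
  r_1 = 112 (mod 361)
  r_2 = 6249 (mod 6859)
Final: r_2 = 6249, and one checks f(r_2) ≡ 0 mod 19^3.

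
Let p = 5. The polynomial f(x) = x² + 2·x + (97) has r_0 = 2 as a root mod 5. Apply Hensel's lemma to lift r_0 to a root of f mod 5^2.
r_1 = 22 (mod 25)

Hensel: r_{i+1} = r_i − f(r_i)·(f′(r_i))^{-1} mod 5^{i+2}, f′(x) = 2x + 2. Iterate:
  r_0 = 2 (mod 5)
  r_1 = 22 (mod 25)
Final: r = 22 satisfies f(r) ≡ 0 mod 5^2.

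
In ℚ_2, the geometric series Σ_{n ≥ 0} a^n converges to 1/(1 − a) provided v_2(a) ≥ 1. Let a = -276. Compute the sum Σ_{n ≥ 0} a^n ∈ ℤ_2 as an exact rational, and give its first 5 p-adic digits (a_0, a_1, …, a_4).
Σ a^n = 1/(1 − a) = 1/277;  first 5 digits = (1, 0, 1, 1, 1)

v_2(a) = 2 ≥ 1, so the series converges in ℤ_2 to 1/(1 − a) = 1/(1 − (-276)) = 1/277. Expand this rational in ℤ_2: compute digits iteratively via d_i = x_i mod 2, x_{i+1} = (x_i − d_i)/2. The first 5 digits are (1, 0, 1, 1, 1).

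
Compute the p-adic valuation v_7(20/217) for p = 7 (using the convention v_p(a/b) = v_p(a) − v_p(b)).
v_7(20/217) = -1

Factor powers of 7 from the numerator and denominator of the reduced fraction: 20 = 7^0 · 20 and 217 = 7^1 · 31. Apply v_p(a/b) = v_p(a) − v_p(b): v_7(20/217) = 0 − 1 = -1.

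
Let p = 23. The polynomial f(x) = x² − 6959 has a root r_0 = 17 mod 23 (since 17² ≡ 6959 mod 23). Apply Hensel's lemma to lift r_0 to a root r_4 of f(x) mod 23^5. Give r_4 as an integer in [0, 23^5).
r_4 = 175530 (mod 6436343)

Hensel's recurrence: r_{i+1} = r_i − f(r_i)·(f′(r_i))^{-1} mod 23^{i+2}, with f′(x) = 2x. Iterate:
  r_0 = 17 (mod 23)
  r_1 = 431 (mod 529)
  r_2 = 5192 (mod 12167)
  r_3 = 175530 (mod 279841)
  r_4 = 175530 (mod 6436343)
Final: r_4 = 175530, and one checks f(r_4) ≡ 0 mod 23^5.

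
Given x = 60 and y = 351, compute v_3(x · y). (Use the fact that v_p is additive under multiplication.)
v_3(21060) = 4

v_p(x) = 1 (factor: 60 = 3^1 · 20); v_p(y) = 3 (factor: 351 = 3^3 · 13). Additivity: v_p(xy) = v_p(x) + v_p(y) = 1 + 3 = 4. (Direct check: xy = 21060 = 3^4 · (260).)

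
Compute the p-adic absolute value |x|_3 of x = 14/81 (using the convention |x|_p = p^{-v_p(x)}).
|14/81|_3 = 81

Step 1 — compute v_3(x) by factoring powers of 3 out of the numerator and denominator: v_3(14/81) = -4. Step 2 — apply |x|_p = p^{-v_p(x)} = 3^{4} = 81.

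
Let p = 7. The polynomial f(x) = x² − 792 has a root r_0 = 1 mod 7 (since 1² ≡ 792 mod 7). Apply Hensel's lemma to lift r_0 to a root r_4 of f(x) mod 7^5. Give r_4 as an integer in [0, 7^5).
r_4 = 4292 (mod 16807)

Hensel's recurrence: r_{i+1} = r_i − f(r_i)·(f′(r_i))^{-1} mod 7^{i+2}, with f′(x) = 2x. Iterate:
  r_0 = 1 (mod 7)
  r_1 = 29 (mod 49)
  r_2 = 176 (mod 343)
  r_3 = 1891 (mod 2401)
  r_4 = 4292 (mod 16807)
Final: r_4 = 4292, and one checks f(r_4) ≡ 0 mod 7^5.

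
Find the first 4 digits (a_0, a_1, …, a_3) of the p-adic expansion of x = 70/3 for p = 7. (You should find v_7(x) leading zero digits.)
(a_0, …, a_3) = (0, 1, 5, 4)

v_7(70/3) = 1, so a_0 = ... = a_0 = 0. Factor out: x = 7^1 · u with u = 10/3 a unit in ℤ_7. Expand u iteratively via a_{v+i} = u_i mod 7, u_{i+1} = (u_i − a_{v+i})/7:
  u_0 = 10/3;  a_1 = 1;  u_1 = (u_0 − 1)/7 = 1/3
  u_1 = 1/3;  a_2 = 5;  u_2 = (u_1 − 5)/7 = -2/3
  u_2 = -2/3;  a_3 = 4;  u_3 = (u_2 − 4)/7 = -2/3
Digits: (0, 1, 5, 4).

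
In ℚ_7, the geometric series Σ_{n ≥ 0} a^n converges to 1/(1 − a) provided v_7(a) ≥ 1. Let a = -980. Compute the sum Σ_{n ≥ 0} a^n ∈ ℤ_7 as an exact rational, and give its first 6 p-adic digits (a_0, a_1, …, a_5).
Σ a^n = 1/(1 − a) = 1/981;  first 6 digits = (1, 0, 1, 4, 0, 1)

v_7(a) = 2 ≥ 1, so the series converges in ℤ_7 to 1/(1 − a) = 1/(1 − (-980)) = 1/981. Expand this rational in ℤ_7: compute digits iteratively via d_i = x_i mod 7, x_{i+1} = (x_i − d_i)/7. The first 6 digits are (1, 0, 1, 4, 0, 1).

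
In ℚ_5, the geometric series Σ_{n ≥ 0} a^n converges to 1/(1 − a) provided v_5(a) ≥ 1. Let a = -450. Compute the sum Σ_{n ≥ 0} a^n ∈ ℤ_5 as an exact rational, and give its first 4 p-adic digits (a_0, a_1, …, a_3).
Σ a^n = 1/(1 − a) = 1/451;  first 4 digits = (1, 0, 2, 1)

v_5(a) = 2 ≥ 1, so the series converges in ℤ_5 to 1/(1 − a) = 1/(1 − (-450)) = 1/451. Expand this rational in ℤ_5: compute digits iteratively via d_i = x_i mod 5, x_{i+1} = (x_i − d_i)/5. The first 4 digits are (1, 0, 2, 1).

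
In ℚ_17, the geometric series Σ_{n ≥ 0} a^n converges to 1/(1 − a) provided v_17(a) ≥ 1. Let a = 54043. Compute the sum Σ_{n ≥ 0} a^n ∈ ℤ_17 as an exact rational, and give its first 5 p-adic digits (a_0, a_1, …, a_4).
Σ a^n = 1/(1 − a) = -1/54042;  first 5 digits = (1, 0, 0, 11, 0)

v_17(a) = 3 ≥ 1, so the series converges in ℤ_17 to 1/(1 − a) = 1/(1 − 54043) = -1/54042. Expand this rational in ℤ_17: compute digits iteratively via d_i = x_i mod 17, x_{i+1} = (x_i − d_i)/17. The first 5 digits are (1, 0, 0, 11, 0).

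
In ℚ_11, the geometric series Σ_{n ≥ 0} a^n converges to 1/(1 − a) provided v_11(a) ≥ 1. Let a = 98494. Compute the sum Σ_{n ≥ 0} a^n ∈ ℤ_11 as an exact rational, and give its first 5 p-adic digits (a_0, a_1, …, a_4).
Σ a^n = 1/(1 − a) = -1/98493;  first 5 digits = (1, 0, 0, 8, 6)

v_11(a) = 3 ≥ 1, so the series converges in ℤ_11 to 1/(1 − a) = 1/(1 − 98494) = -1/98493. Expand this rational in ℤ_11: compute digits iteratively via d_i = x_i mod 11, x_{i+1} = (x_i − d_i)/11. The first 5 digits are (1, 0, 0, 8, 6).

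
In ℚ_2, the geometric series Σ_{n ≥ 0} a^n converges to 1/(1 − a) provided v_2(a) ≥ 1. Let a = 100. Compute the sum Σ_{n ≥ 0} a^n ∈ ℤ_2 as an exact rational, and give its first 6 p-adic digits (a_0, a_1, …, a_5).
Σ a^n = 1/(1 − a) = -1/99;  first 6 digits = (1, 0, 1, 0, 1, 1)

v_2(a) = 2 ≥ 1, so the series converges in ℤ_2 to 1/(1 − a) = 1/(1 − 100) = -1/99. Expand this rational in ℤ_2: compute digits iteratively via d_i = x_i mod 2, x_{i+1} = (x_i − d_i)/2. The first 6 digits are (1, 0, 1, 0, 1, 1).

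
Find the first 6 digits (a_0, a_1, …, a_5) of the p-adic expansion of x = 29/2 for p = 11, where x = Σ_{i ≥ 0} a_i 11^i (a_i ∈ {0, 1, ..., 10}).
(a_0, …, a_5) = (9, 6, 5, 5, 5, 5)

v_11(29/2) = 0 (numerator and denominator both coprime to 11), so x ∈ ℤ_11^×. Compute digits iteratively via a_i = x_i mod 11, x_{i+1} = (x_i − a_i)/11, with x_0 = x:
  x_0 = 29/2;  a_0 = 9;  x_1 = (x_0 − 9)/11 = 1/2
  x_1 = 1/2;  a_1 = 6;  x_2 = (x_1 − 6)/11 = -1/2
  x_2 = -1/2;  a_2 = 5;  x_3 = (x_2 − 5)/11 = -1/2
  x_3 = -1/2;  a_3 = 5;  x_4 = (x_3 − 5)/11 = -1/2
  x_4 = -1/2;  a_4 = 5;  x_5 = (x_4 − 5)/11 = -1/2
  x_5 = -1/2;  a_5 = 5;  x_6 = (x_5 − 5)/11 = -1/2
Digits: (9, 6, 5, 5, 5, 5).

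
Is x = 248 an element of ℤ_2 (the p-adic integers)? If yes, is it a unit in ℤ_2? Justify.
x ∈ ℤ_2 but not a unit; v_2(x) = 3 > 0

ℤ_2 = {x ∈ ℚ_2 : v_2(x) ≥ 0} and ℤ_2^× = {x ∈ ℤ_2 : v_2(x) = 0}. Here v_2(248) = v_2(num) − v_2(den) = 3; compare against these criteria.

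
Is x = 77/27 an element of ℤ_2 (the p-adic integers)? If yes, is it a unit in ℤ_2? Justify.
x ∈ ℤ_2^× (unit); v_2(x) = 0

ℤ_2 = {x ∈ ℚ_2 : v_2(x) ≥ 0} and ℤ_2^× = {x ∈ ℤ_2 : v_2(x) = 0}. Here v_2(77/27) = v_2(num) − v_2(den) = 0; compare against these criteria.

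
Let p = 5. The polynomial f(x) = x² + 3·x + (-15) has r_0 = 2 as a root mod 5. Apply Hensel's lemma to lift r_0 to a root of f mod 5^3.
r_2 = 42 (mod 125)

Hensel: r_{i+1} = r_i − f(r_i)·(f′(r_i))^{-1} mod 5^{i+2}, f′(x) = 2x + 3. Iterate:
  r_0 = 2 (mod 5)
  r_1 = 17 (mod 25)
  r_2 = 42 (mod 125)
Final: r = 42 satisfies f(r) ≡ 0 mod 5^3.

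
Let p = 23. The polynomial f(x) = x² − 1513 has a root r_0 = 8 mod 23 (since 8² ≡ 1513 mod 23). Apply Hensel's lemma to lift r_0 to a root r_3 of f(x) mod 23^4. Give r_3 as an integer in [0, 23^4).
r_3 = 198176 (mod 279841)

Hensel's recurrence: r_{i+1} = r_i − f(r_i)·(f′(r_i))^{-1} mod 23^{i+2}, with f′(x) = 2x. Iterate:
  r_0 = 8 (mod 23)
  r_1 = 330 (mod 529)
  r_2 = 3504 (mod 12167)
  r_3 = 198176 (mod 279841)
Final: r_3 = 198176, and one checks f(r_3) ≡ 0 mod 23^4.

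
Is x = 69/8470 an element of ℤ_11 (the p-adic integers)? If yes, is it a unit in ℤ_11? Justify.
x ∉ ℤ_11 (v_11(x) = -2 < 0)

ℤ_11 = {x ∈ ℚ_11 : v_11(x) ≥ 0} and ℤ_11^× = {x ∈ ℤ_11 : v_11(x) = 0}. Here v_11(69/8470) = v_11(num) − v_11(den) = -2; compare against these criteria.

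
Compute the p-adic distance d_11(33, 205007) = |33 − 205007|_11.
d_11(33, 205007) = 1/14641

Step 1 — x − y = 33 − 205007 = -204974. Step 2 — v_11(-204974) = 4 (factor: -204974 = −(11^4 · 14); the sign does not affect v_p). Step 3 — |x − y|_11 = 11^{-4} = 1/14641.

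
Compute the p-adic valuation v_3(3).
v_3(3) = 1

v_3(n) is the largest exponent k such that 3^k divides n. Factor out: 3 = 3^1 · 1. (Sign doesn't affect v_p.) So v_3(3) = 1.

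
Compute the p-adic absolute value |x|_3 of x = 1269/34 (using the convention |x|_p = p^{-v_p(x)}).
|1269/34|_3 = 1/27

Step 1 — compute v_3(x) by factoring powers of 3 out of the numerator and denominator: v_3(1269/34) = 3. Step 2 — apply |x|_p = p^{-v_p(x)} = 3^{-3} = 1/27.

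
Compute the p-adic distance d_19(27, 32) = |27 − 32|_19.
d_19(27, 32) = 1

Step 1 — x − y = 27 − 32 = -5. Step 2 — v_19(-5) = 0 (factor: -5 = −(19^0 · 5); the sign does not affect v_p). Step 3 — |x − y|_19 = 19^{0} = 1.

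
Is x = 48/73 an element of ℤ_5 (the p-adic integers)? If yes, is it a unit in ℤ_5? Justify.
x ∈ ℤ_5^× (unit); v_5(x) = 0

ℤ_5 = {x ∈ ℚ_5 : v_5(x) ≥ 0} and ℤ_5^× = {x ∈ ℤ_5 : v_5(x) = 0}. Here v_5(48/73) = v_5(num) − v_5(den) = 0; compare against these criteria.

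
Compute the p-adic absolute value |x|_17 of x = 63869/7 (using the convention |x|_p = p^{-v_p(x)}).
|63869/7|_17 = 1/4913

Step 1 — compute v_17(x) by factoring powers of 17 out of the numerator and denominator: v_17(63869/7) = 3. Step 2 — apply |x|_p = p^{-v_p(x)} = 17^{-3} = 1/4913.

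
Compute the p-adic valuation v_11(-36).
v_11(-36) = 0

v_11(n) is the largest exponent k such that 11^k divides n. Factor out: -36 = -11^0 · 36. (Sign doesn't affect v_p.) So v_11(-36) = 0.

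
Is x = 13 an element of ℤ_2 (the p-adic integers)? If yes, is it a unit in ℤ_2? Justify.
x ∈ ℤ_2^× (unit); v_2(x) = 0

ℤ_2 = {x ∈ ℚ_2 : v_2(x) ≥ 0} and ℤ_2^× = {x ∈ ℤ_2 : v_2(x) = 0}. Here v_2(13) = v_2(num) − v_2(den) = 0; compare against these criteria.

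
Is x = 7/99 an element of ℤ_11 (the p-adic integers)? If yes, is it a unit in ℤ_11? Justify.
x ∉ ℤ_11 (v_11(x) = -1 < 0)

ℤ_11 = {x ∈ ℚ_11 : v_11(x) ≥ 0} and ℤ_11^× = {x ∈ ℤ_11 : v_11(x) = 0}. Here v_11(7/99) = v_11(num) − v_11(den) = -1; compare against these criteria.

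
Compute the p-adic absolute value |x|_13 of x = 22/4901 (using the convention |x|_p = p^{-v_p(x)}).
|22/4901|_13 = 169

Step 1 — compute v_13(x) by factoring powers of 13 out of the numerator and denominator: v_13(22/4901) = -2. Step 2 — apply |x|_p = p^{-v_p(x)} = 13^{2} = 169.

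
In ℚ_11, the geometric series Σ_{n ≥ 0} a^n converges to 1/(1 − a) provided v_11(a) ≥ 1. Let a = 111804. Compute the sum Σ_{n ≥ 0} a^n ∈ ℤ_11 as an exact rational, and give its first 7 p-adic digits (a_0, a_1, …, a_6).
Σ a^n = 1/(1 − a) = -1/111803;  first 7 digits = (1, 0, 0, 7, 7, 0, 5)

v_11(a) = 3 ≥ 1, so the series converges in ℤ_11 to 1/(1 − a) = 1/(1 − 111804) = -1/111803. Expand this rational in ℤ_11: compute digits iteratively via d_i = x_i mod 11, x_{i+1} = (x_i − d_i)/11. The first 7 digits are (1, 0, 0, 7, 7, 0, 5).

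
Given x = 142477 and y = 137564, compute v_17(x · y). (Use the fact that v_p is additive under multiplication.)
v_17(19599706028) = 6

v_p(x) = 3 (factor: 142477 = 17^3 · 29); v_p(y) = 3 (factor: 137564 = 17^3 · 28). Additivity: v_p(xy) = v_p(x) + v_p(y) = 3 + 3 = 6. (Direct check: xy = 19599706028 = 17^6 · (812).)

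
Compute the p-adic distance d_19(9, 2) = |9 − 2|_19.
d_19(9, 2) = 1

Step 1 — x − y = 9 − 2 = 7. Step 2 — v_19(7) = 0 (factor: 7 = (19^0 · 7); the sign does not affect v_p). Step 3 — |x − y|_19 = 19^{0} = 1.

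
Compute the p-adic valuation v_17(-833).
v_17(-833) = 1

v_17(n) is the largest exponent k such that 17^k divides n. Factor out: -833 = -17^1 · 49. (Sign doesn't affect v_p.) So v_17(-833) = 1.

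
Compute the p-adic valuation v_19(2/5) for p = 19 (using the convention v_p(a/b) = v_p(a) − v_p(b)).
v_19(2/5) = 0

Factor powers of 19 from the numerator and denominator of the reduced fraction: 2 = 19^0 · 2 and 5 = 19^0 · 5. Apply v_p(a/b) = v_p(a) − v_p(b): v_19(2/5) = 0 − 0 = 0.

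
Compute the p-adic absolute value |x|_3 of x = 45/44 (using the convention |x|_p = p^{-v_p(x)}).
|45/44|_3 = 1/9

Step 1 — compute v_3(x) by factoring powers of 3 out of the numerator and denominator: v_3(45/44) = 2. Step 2 — apply |x|_p = p^{-v_p(x)} = 3^{-2} = 1/9.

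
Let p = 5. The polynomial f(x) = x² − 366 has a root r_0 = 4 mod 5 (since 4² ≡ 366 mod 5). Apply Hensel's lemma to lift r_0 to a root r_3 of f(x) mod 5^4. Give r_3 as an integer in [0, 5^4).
r_3 = 204 (mod 625)

Hensel's recurrence: r_{i+1} = r_i − f(r_i)·(f′(r_i))^{-1} mod 5^{i+2}, with f′(x) = 2x. Iterate:
  r_0 = 4 (mod 5)
  r_1 = 4 (mod 25)
  r_2 = 79 (mod 125)
  r_3 = 204 (mod 625)
Final: r_3 = 204, and one checks f(r_3) ≡ 0 mod 5^4.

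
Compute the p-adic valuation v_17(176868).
v_17(176868) = 3

v_17(n) is the largest exponent k such that 17^k divides n. Factor out: 176868 = 17^3 · 36. (Sign doesn't affect v_p.) So v_17(176868) = 3.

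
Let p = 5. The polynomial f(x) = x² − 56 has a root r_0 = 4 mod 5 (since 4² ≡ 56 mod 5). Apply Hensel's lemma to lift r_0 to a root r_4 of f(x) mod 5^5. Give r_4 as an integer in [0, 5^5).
r_4 = 1084 (mod 3125)

Hensel's recurrence: r_{i+1} = r_i − f(r_i)·(f′(r_i))^{-1} mod 5^{i+2}, with f′(x) = 2x. Iterate:
  r_0 = 4 (mod 5)
  r_1 = 9 (mod 25)
  r_2 = 84 (mod 125)
  r_3 = 459 (mod 625)
  r_4 = 1084 (mod 3125)
Final: r_4 = 1084, and one checks f(r_4) ≡ 0 mod 5^5.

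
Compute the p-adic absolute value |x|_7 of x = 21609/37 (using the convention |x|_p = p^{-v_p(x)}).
|21609/37|_7 = 1/2401

Step 1 — compute v_7(x) by factoring powers of 7 out of the numerator and denominator: v_7(21609/37) = 4. Step 2 — apply |x|_p = p^{-v_p(x)} = 7^{-4} = 1/2401.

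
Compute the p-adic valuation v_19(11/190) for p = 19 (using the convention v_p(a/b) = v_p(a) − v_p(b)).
v_19(11/190) = -1

Factor powers of 19 from the numerator and denominator of the reduced fraction: 11 = 19^0 · 11 and 190 = 19^1 · 10. Apply v_p(a/b) = v_p(a) − v_p(b): v_19(11/190) = 0 − 1 = -1.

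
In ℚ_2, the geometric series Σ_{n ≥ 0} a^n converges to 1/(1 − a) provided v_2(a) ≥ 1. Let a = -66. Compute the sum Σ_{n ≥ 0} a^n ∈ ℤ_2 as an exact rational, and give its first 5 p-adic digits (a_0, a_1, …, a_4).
Σ a^n = 1/(1 − a) = 1/67;  first 5 digits = (1, 1, 0, 1, 0)

v_2(a) = 1 ≥ 1, so the series converges in ℤ_2 to 1/(1 − a) = 1/(1 − (-66)) = 1/67. Expand this rational in ℤ_2: compute digits iteratively via d_i = x_i mod 2, x_{i+1} = (x_i − d_i)/2. The first 5 digits are (1, 1, 0, 1, 0).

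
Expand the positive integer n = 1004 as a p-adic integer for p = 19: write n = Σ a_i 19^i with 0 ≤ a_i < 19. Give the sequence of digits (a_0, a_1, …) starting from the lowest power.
(a_0, a_1, …) = (16, 14, 2)

Repeated division by 19 gives the digits low-to-high: 1004 = 16 + 14·19^1 + 2·19^2. Digit sequence: (16, 14, 2).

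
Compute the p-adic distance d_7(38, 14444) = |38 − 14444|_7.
d_7(38, 14444) = 1/2401

Step 1 — x − y = 38 − 14444 = -14406. Step 2 — v_7(-14406) = 4 (factor: -14406 = −(7^4 · 6); the sign does not affect v_p). Step 3 — |x − y|_7 = 7^{-4} = 1/2401.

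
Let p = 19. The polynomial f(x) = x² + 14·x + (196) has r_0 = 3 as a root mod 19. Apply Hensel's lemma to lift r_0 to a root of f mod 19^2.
r_1 = 117 (mod 361)

Hensel: r_{i+1} = r_i − f(r_i)·(f′(r_i))^{-1} mod 19^{i+2}, f′(x) = 2x + 14. Iterate:
  r_0 = 3 (mod 19)
  r_1 = 117 (mod 361)
Final: r = 117 satisfies f(r) ≡ 0 mod 19^2.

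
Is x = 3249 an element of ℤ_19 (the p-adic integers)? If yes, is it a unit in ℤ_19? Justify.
x ∈ ℤ_19 but not a unit; v_19(x) = 2 > 0

ℤ_19 = {x ∈ ℚ_19 : v_19(x) ≥ 0} and ℤ_19^× = {x ∈ ℤ_19 : v_19(x) = 0}. Here v_19(3249) = v_19(num) − v_19(den) = 2; compare against these criteria.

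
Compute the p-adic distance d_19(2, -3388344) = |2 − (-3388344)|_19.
d_19(2, -3388344) = 1/130321

Step 1 — x − y = 2 − (-3388344) = 3388346. Step 2 — v_19(3388346) = 4 (factor: 3388346 = (19^4 · 26); the sign does not affect v_p). Step 3 — |x − y|_19 = 19^{-4} = 1/130321.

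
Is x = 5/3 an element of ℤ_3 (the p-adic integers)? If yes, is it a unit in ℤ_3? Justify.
x ∉ ℤ_3 (v_3(x) = -1 < 0)

ℤ_3 = {x ∈ ℚ_3 : v_3(x) ≥ 0} and ℤ_3^× = {x ∈ ℤ_3 : v_3(x) = 0}. Here v_3(5/3) = v_3(num) − v_3(den) = -1; compare against these criteria.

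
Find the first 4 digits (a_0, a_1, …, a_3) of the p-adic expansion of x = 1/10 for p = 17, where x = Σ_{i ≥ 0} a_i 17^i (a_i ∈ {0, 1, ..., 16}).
(a_0, …, a_3) = (12, 1, 5, 15)

v_17(1/10) = 0 (numerator and denominator both coprime to 17), so x ∈ ℤ_17^×. Compute digits iteratively via a_i = x_i mod 17, x_{i+1} = (x_i − a_i)/17, with x_0 = x:
  x_0 = 1/10;  a_0 = 12;  x_1 = (x_0 − 12)/17 = -7/10
  x_1 = -7/10;  a_1 = 1;  x_2 = (x_1 − 1)/17 = -1/10
  x_2 = -1/10;  a_2 = 5;  x_3 = (x_2 − 5)/17 = -3/10
  x_3 = -3/10;  a_3 = 15;  x_4 = (x_3 − 15)/17 = -9/10
Digits: (12, 1, 5, 15).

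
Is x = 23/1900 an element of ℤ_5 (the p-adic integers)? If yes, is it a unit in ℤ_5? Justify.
x ∉ ℤ_5 (v_5(x) = -2 < 0)

ℤ_5 = {x ∈ ℚ_5 : v_5(x) ≥ 0} and ℤ_5^× = {x ∈ ℤ_5 : v_5(x) = 0}. Here v_5(23/1900) = v_5(num) − v_5(den) = -2; compare against these criteria.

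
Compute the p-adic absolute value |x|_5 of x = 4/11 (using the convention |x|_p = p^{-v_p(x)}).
|4/11|_5 = 1

Step 1 — compute v_5(x) by factoring powers of 5 out of the numerator and denominator: v_5(4/11) = 0. Step 2 — apply |x|_p = p^{-v_p(x)} = 5^{0} = 1.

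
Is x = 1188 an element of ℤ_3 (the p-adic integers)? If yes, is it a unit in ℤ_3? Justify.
x ∈ ℤ_3 but not a unit; v_3(x) = 3 > 0

ℤ_3 = {x ∈ ℚ_3 : v_3(x) ≥ 0} and ℤ_3^× = {x ∈ ℤ_3 : v_3(x) = 0}. Here v_3(1188) = v_3(num) − v_3(den) = 3; compare against these criteria.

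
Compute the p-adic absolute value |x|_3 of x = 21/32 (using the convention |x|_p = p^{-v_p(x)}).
|21/32|_3 = 1/3

Step 1 — compute v_3(x) by factoring powers of 3 out of the numerator and denominator: v_3(21/32) = 1. Step 2 — apply |x|_p = p^{-v_p(x)} = 3^{-1} = 1/3.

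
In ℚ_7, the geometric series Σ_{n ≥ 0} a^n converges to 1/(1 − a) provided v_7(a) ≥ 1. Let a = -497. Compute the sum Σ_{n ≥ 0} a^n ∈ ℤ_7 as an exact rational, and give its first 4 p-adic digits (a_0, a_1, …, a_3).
Σ a^n = 1/(1 − a) = 1/498;  first 4 digits = (1, 6, 4, 3)

v_7(a) = 1 ≥ 1, so the series converges in ℤ_7 to 1/(1 − a) = 1/(1 − (-497)) = 1/498. Expand this rational in ℤ_7: compute digits iteratively via d_i = x_i mod 7, x_{i+1} = (x_i − d_i)/7. The first 4 digits are (1, 6, 4, 3).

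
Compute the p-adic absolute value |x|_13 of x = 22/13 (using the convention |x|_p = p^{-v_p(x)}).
|22/13|_13 = 13

Step 1 — compute v_13(x) by factoring powers of 13 out of the numerator and denominator: v_13(22/13) = -1. Step 2 — apply |x|_p = p^{-v_p(x)} = 13^{1} = 13.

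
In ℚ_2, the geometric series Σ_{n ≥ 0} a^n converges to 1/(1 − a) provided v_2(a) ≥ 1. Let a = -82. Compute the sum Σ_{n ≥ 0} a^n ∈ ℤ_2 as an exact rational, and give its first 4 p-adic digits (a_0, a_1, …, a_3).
Σ a^n = 1/(1 − a) = 1/83;  first 4 digits = (1, 1, 0, 1)

v_2(a) = 1 ≥ 1, so the series converges in ℤ_2 to 1/(1 − a) = 1/(1 − (-82)) = 1/83. Expand this rational in ℤ_2: compute digits iteratively via d_i = x_i mod 2, x_{i+1} = (x_i − d_i)/2. The first 4 digits are (1, 1, 0, 1).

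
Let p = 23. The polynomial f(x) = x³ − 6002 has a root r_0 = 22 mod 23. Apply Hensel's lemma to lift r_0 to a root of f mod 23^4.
r_3 = 258565 (mod 279841)

Hensel: r_{i+1} = r_i − f(r_i)/f′(r_i) mod 23^{i+2}, where f′(x) = 3x². Iterate:
  r_0 = 22 (mod 23)
  r_1 = 413 (mod 529)
  r_2 = 3058 (mod 12167)
  r_3 = 258565 (mod 279841)
Final: r = 258565 with f(r) ≡ 0 mod 23^4.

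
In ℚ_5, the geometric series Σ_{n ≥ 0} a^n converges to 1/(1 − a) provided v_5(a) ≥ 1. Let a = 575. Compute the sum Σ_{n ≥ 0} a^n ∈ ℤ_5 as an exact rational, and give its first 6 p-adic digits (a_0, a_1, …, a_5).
Σ a^n = 1/(1 − a) = -1/574;  first 6 digits = (1, 0, 3, 4, 4, 0)

v_5(a) = 2 ≥ 1, so the series converges in ℤ_5 to 1/(1 − a) = 1/(1 − 575) = -1/574. Expand this rational in ℤ_5: compute digits iteratively via d_i = x_i mod 5, x_{i+1} = (x_i − d_i)/5. The first 6 digits are (1, 0, 3, 4, 4, 0).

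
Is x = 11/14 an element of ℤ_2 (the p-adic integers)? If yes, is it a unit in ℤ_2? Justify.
x ∉ ℤ_2 (v_2(x) = -1 < 0)

ℤ_2 = {x ∈ ℚ_2 : v_2(x) ≥ 0} and ℤ_2^× = {x ∈ ℤ_2 : v_2(x) = 0}. Here v_2(11/14) = v_2(num) − v_2(den) = -1; compare against these criteria.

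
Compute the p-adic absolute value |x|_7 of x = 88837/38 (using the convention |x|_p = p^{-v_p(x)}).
|88837/38|_7 = 1/2401

Step 1 — compute v_7(x) by factoring powers of 7 out of the numerator and denominator: v_7(88837/38) = 4. Step 2 — apply |x|_p = p^{-v_p(x)} = 7^{-4} = 1/2401.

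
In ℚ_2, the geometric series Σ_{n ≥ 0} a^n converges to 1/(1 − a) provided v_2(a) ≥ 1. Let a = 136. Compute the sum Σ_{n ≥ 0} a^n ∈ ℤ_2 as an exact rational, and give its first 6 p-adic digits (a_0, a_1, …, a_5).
Σ a^n = 1/(1 − a) = -1/135;  first 6 digits = (1, 0, 0, 1, 0, 0)

v_2(a) = 3 ≥ 1, so the series converges in ℤ_2 to 1/(1 − a) = 1/(1 − 136) = -1/135. Expand this rational in ℤ_2: compute digits iteratively via d_i = x_i mod 2, x_{i+1} = (x_i − d_i)/2. The first 6 digits are (1, 0, 0, 1, 0, 0).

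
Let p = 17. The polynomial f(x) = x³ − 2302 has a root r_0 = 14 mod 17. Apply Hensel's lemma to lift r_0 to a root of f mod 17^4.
r_3 = 79098 (mod 83521)

Hensel: r_{i+1} = r_i − f(r_i)/f′(r_i) mod 17^{i+2}, where f′(x) = 3x². Iterate:
  r_0 = 14 (mod 17)
  r_1 = 201 (mod 289)
  r_2 = 490 (mod 4913)
  r_3 = 79098 (mod 83521)
Final: r = 79098 with f(r) ≡ 0 mod 17^4.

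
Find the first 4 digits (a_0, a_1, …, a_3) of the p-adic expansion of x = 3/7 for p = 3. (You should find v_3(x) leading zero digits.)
(a_0, …, a_3) = (0, 1, 1, 0)

v_3(3/7) = 1, so a_0 = ... = a_0 = 0. Factor out: x = 3^1 · u with u = 1/7 a unit in ℤ_3. Expand u iteratively via a_{v+i} = u_i mod 3, u_{i+1} = (u_i − a_{v+i})/3:
  u_0 = 1/7;  a_1 = 1;  u_1 = (u_0 − 1)/3 = -2/7
  u_1 = -2/7;  a_2 = 1;  u_2 = (u_1 − 1)/3 = -3/7
  u_2 = -3/7;  a_3 = 0;  u_3 = (u_2 − 0)/3 = -1/7
Digits: (0, 1, 1, 0).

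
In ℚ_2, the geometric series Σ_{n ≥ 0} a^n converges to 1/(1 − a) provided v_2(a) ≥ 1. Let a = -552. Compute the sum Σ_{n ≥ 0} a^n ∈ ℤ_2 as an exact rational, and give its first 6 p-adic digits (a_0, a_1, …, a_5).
Σ a^n = 1/(1 − a) = 1/553;  first 6 digits = (1, 0, 0, 1, 1, 0)

v_2(a) = 3 ≥ 1, so the series converges in ℤ_2 to 1/(1 − a) = 1/(1 − (-552)) = 1/553. Expand this rational in ℤ_2: compute digits iteratively via d_i = x_i mod 2, x_{i+1} = (x_i − d_i)/2. The first 6 digits are (1, 0, 0, 1, 1, 0).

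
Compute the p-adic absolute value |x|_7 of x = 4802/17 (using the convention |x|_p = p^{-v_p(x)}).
|4802/17|_7 = 1/2401

Step 1 — compute v_7(x) by factoring powers of 7 out of the numerator and denominator: v_7(4802/17) = 4. Step 2 — apply |x|_p = p^{-v_p(x)} = 7^{-4} = 1/2401.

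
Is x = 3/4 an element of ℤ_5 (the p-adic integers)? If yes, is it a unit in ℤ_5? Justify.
x ∈ ℤ_5^× (unit); v_5(x) = 0

ℤ_5 = {x ∈ ℚ_5 : v_5(x) ≥ 0} and ℤ_5^× = {x ∈ ℤ_5 : v_5(x) = 0}. Here v_5(3/4) = v_5(num) − v_5(den) = 0; compare against these criteria.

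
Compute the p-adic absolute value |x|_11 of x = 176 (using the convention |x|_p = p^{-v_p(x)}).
|176|_11 = 1/11

Step 1 — compute v_11(x) by factoring powers of 11 out of the numerator and denominator: v_11(176) = 1. Step 2 — apply |x|_p = p^{-v_p(x)} = 11^{-1} = 1/11.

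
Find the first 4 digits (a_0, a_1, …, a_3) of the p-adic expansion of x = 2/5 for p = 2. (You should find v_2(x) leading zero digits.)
(a_0, …, a_3) = (0, 1, 0, 1)

v_2(2/5) = 1, so a_0 = ... = a_0 = 0. Factor out: x = 2^1 · u with u = 1/5 a unit in ℤ_2. Expand u iteratively via a_{v+i} = u_i mod 2, u_{i+1} = (u_i − a_{v+i})/2:
  u_0 = 1/5;  a_1 = 1;  u_1 = (u_0 − 1)/2 = -2/5
  u_1 = -2/5;  a_2 = 0;  u_2 = (u_1 − 0)/2 = -1/5
  u_2 = -1/5;  a_3 = 1;  u_3 = (u_2 − 1)/2 = -3/5
Digits: (0, 1, 0, 1).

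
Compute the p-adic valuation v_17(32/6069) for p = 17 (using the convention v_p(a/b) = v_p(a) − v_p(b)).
v_17(32/6069) = -2

Factor powers of 17 from the numerator and denominator of the reduced fraction: 32 = 17^0 · 32 and 6069 = 17^2 · 21. Apply v_p(a/b) = v_p(a) − v_p(b): v_17(32/6069) = 0 − 2 = -2.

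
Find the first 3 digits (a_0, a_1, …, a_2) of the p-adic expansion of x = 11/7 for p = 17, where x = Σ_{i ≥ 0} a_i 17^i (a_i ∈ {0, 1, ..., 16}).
(a_0, …, a_2) = (4, 12, 9)

v_17(11/7) = 0 (numerator and denominator both coprime to 17), so x ∈ ℤ_17^×. Compute digits iteratively via a_i = x_i mod 17, x_{i+1} = (x_i − a_i)/17, with x_0 = x:
  x_0 = 11/7;  a_0 = 4;  x_1 = (x_0 − 4)/17 = -1/7
  x_1 = -1/7;  a_1 = 12;  x_2 = (x_1 − 12)/17 = -5/7
  x_2 = -5/7;  a_2 = 9;  x_3 = (x_2 − 9)/17 = -4/7
Digits: (4, 12, 9).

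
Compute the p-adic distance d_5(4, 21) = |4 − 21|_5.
d_5(4, 21) = 1

Step 1 — x − y = 4 − 21 = -17. Step 2 — v_5(-17) = 0 (factor: -17 = −(5^0 · 17); the sign does not affect v_p). Step 3 — |x − y|_5 = 5^{0} = 1.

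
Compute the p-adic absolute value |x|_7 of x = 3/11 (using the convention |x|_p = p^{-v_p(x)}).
|3/11|_7 = 1

Step 1 — compute v_7(x) by factoring powers of 7 out of the numerator and denominator: v_7(3/11) = 0. Step 2 — apply |x|_p = p^{-v_p(x)} = 7^{0} = 1.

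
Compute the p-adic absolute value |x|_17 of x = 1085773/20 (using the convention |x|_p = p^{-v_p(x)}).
|1085773/20|_17 = 1/83521

Step 1 — compute v_17(x) by factoring powers of 17 out of the numerator and denominator: v_17(1085773/20) = 4. Step 2 — apply |x|_p = p^{-v_p(x)} = 17^{-4} = 1/83521.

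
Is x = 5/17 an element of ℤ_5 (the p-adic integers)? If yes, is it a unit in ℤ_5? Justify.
x ∈ ℤ_5 but not a unit; v_5(x) = 1 > 0

ℤ_5 = {x ∈ ℚ_5 : v_5(x) ≥ 0} and ℤ_5^× = {x ∈ ℤ_5 : v_5(x) = 0}. Here v_5(5/17) = v_5(num) − v_5(den) = 1; compare against these criteria.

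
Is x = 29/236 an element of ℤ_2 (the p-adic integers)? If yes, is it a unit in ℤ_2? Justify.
x ∉ ℤ_2 (v_2(x) = -2 < 0)

ℤ_2 = {x ∈ ℚ_2 : v_2(x) ≥ 0} and ℤ_2^× = {x ∈ ℤ_2 : v_2(x) = 0}. Here v_2(29/236) = v_2(num) − v_2(den) = -2; compare against these criteria.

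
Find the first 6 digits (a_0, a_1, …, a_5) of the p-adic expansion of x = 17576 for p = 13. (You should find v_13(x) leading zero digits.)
(a_0, …, a_5) = (0, 0, 0, 8, 0, 0)

v_13(17576) = 3, so a_0 = ... = a_2 = 0. Factor out: x = 13^3 · u with u = 8 a unit in ℤ_13. Expand u iteratively via a_{v+i} = u_i mod 13, u_{i+1} = (u_i − a_{v+i})/13:
  u_0 = 8;  a_3 = 8;  u_1 = (u_0 − 8)/13 = 0
  u_1 = 0;  a_4 = 0;  u_2 = (u_1 − 0)/13 = 0
  u_2 = 0;  a_5 = 0;  u_3 = (u_2 − 0)/13 = 0
Digits: (0, 0, 0, 8, 0, 0).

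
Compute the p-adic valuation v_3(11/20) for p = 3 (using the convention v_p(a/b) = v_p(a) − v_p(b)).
v_3(11/20) = 0

Factor powers of 3 from the numerator and denominator of the reduced fraction: 11 = 3^0 · 11 and 20 = 3^0 · 20. Apply v_p(a/b) = v_p(a) − v_p(b): v_3(11/20) = 0 − 0 = 0.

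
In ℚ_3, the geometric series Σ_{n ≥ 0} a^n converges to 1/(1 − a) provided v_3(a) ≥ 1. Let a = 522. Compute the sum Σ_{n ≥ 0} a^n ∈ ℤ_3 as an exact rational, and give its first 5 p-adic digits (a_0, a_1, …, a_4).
Σ a^n = 1/(1 − a) = -1/521;  first 5 digits = (1, 0, 1, 1, 1)

v_3(a) = 2 ≥ 1, so the series converges in ℤ_3 to 1/(1 − a) = 1/(1 − 522) = -1/521. Expand this rational in ℤ_3: compute digits iteratively via d_i = x_i mod 3, x_{i+1} = (x_i − d_i)/3. The first 5 digits are (1, 0, 1, 1, 1).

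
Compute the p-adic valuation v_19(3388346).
v_19(3388346) = 4

v_19(n) is the largest exponent k such that 19^k divides n. Factor out: 3388346 = 19^4 · 26. (Sign doesn't affect v_p.) So v_19(3388346) = 4.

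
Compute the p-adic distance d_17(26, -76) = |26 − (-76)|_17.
d_17(26, -76) = 1/17

Step 1 — x − y = 26 − (-76) = 102. Step 2 — v_17(102) = 1 (factor: 102 = (17^1 · 6); the sign does not affect v_p). Step 3 — |x − y|_17 = 17^{-1} = 1/17.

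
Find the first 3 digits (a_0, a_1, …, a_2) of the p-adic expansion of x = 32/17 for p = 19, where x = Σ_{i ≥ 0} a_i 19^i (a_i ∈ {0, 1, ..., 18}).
(a_0, …, a_2) = (3, 10, 14)

v_19(32/17) = 0 (numerator and denominator both coprime to 19), so x ∈ ℤ_19^×. Compute digits iteratively via a_i = x_i mod 19, x_{i+1} = (x_i − a_i)/19, with x_0 = x:
  x_0 = 32/17;  a_0 = 3;  x_1 = (x_0 − 3)/19 = -1/17
  x_1 = -1/17;  a_1 = 10;  x_2 = (x_1 − 10)/19 = -9/17
  x_2 = -9/17;  a_2 = 14;  x_3 = (x_2 − 14)/19 = -13/17
Digits: (3, 10, 14).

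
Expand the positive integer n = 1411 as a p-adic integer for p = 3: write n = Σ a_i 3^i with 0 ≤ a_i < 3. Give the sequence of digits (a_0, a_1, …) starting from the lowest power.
(a_0, a_1, …) = (1, 2, 0, 1, 2, 2, 1)

Repeated division by 3 gives the digits low-to-high: 1411 = 1 + 2·3^1 + 1·3^3 + 2·3^4 + 2·3^5 + 1·3^6. Digit sequence: (1, 2, 0, 1, 2, 2, 1).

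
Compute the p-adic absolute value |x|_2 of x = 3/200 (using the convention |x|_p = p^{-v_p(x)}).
|3/200|_2 = 8

Step 1 — compute v_2(x) by factoring powers of 2 out of the numerator and denominator: v_2(3/200) = -3. Step 2 — apply |x|_p = p^{-v_p(x)} = 2^{3} = 8.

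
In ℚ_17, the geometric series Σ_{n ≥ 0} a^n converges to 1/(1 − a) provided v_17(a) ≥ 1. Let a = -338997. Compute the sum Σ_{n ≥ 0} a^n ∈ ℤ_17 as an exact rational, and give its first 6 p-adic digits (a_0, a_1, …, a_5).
Σ a^n = 1/(1 − a) = 1/338998;  first 6 digits = (1, 0, 0, 16, 12, 16)

v_17(a) = 3 ≥ 1, so the series converges in ℤ_17 to 1/(1 − a) = 1/(1 − (-338997)) = 1/338998. Expand this rational in ℤ_17: compute digits iteratively via d_i = x_i mod 17, x_{i+1} = (x_i − d_i)/17. The first 6 digits are (1, 0, 0, 16, 12, 16).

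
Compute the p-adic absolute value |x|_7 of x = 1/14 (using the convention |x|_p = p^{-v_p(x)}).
|1/14|_7 = 7

Step 1 — compute v_7(x) by factoring powers of 7 out of the numerator and denominator: v_7(1/14) = -1. Step 2 — apply |x|_p = p^{-v_p(x)} = 7^{1} = 7.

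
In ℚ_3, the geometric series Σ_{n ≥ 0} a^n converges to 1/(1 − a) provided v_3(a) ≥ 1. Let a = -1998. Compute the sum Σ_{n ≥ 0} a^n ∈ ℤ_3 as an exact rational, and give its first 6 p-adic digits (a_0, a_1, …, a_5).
Σ a^n = 1/(1 − a) = 1/1999;  first 6 digits = (1, 0, 0, 1, 2, 0)

v_3(a) = 3 ≥ 1, so the series converges in ℤ_3 to 1/(1 − a) = 1/(1 − (-1998)) = 1/1999. Expand this rational in ℤ_3: compute digits iteratively via d_i = x_i mod 3, x_{i+1} = (x_i − d_i)/3. The first 6 digits are (1, 0, 0, 1, 2, 0).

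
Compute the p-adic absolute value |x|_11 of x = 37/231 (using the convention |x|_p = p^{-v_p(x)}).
|37/231|_11 = 11

Step 1 — compute v_11(x) by factoring powers of 11 out of the numerator and denominator: v_11(37/231) = -1. Step 2 — apply |x|_p = p^{-v_p(x)} = 11^{1} = 11.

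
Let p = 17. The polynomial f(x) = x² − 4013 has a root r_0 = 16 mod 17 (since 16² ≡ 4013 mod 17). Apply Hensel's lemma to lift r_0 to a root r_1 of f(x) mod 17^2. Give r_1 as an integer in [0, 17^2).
r_1 = 16 (mod 289)

Hensel's recurrence: r_{i+1} = r_i − f(r_i)·(f′(r_i))^{-1} mod 17^{i+2}, with f′(x) = 2x. Iterate:
  r_0 = 16 (mod 17)
  r_1 = 16 (mod 289)
Final: r_1 = 16, and one checks f(r_1) ≡ 0 mod 17^2.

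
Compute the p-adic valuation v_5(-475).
v_5(-475) = 2

v_5(n) is the largest exponent k such that 5^k divides n. Factor out: -475 = -5^2 · 19. (Sign doesn't affect v_p.) So v_5(-475) = 2.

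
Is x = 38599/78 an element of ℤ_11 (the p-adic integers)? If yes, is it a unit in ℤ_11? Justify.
x ∈ ℤ_11 but not a unit; v_11(x) = 3 > 0

ℤ_11 = {x ∈ ℚ_11 : v_11(x) ≥ 0} and ℤ_11^× = {x ∈ ℤ_11 : v_11(x) = 0}. Here v_11(38599/78) = v_11(num) − v_11(den) = 3; compare against these criteria.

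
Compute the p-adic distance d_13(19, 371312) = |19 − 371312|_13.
d_13(19, 371312) = 1/371293

Step 1 — x − y = 19 − 371312 = -371293. Step 2 — v_13(-371293) = 5 (factor: -371293 = −(13^5 · 1); the sign does not affect v_p). Step 3 — |x − y|_13 = 13^{-5} = 1/371293.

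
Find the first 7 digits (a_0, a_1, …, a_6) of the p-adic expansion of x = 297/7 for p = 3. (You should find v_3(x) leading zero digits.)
(a_0, …, a_6) = (0, 0, 0, 2, 2, 1, 2)

v_3(297/7) = 3, so a_0 = ... = a_2 = 0. Factor out: x = 3^3 · u with u = 11/7 a unit in ℤ_3. Expand u iteratively via a_{v+i} = u_i mod 3, u_{i+1} = (u_i − a_{v+i})/3:
  u_0 = 11/7;  a_3 = 2;  u_1 = (u_0 − 2)/3 = -1/7
  u_1 = -1/7;  a_4 = 2;  u_2 = (u_1 − 2)/3 = -5/7
  u_2 = -5/7;  a_5 = 1;  u_3 = (u_2 − 1)/3 = -4/7
  u_3 = -4/7;  a_6 = 2;  u_4 = (u_3 − 2)/3 = -6/7
Digits: (0, 0, 0, 2, 2, 1, 2).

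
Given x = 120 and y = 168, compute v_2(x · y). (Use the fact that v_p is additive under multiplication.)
v_2(20160) = 6

v_p(x) = 3 (factor: 120 = 2^3 · 15); v_p(y) = 3 (factor: 168 = 2^3 · 21). Additivity: v_p(xy) = v_p(x) + v_p(y) = 3 + 3 = 6. (Direct check: xy = 20160 = 2^6 · (315).)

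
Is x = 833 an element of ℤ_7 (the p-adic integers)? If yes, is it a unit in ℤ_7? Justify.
x ∈ ℤ_7 but not a unit; v_7(x) = 2 > 0

ℤ_7 = {x ∈ ℚ_7 : v_7(x) ≥ 0} and ℤ_7^× = {x ∈ ℤ_7 : v_7(x) = 0}. Here v_7(833) = v_7(num) − v_7(den) = 2; compare against these criteria.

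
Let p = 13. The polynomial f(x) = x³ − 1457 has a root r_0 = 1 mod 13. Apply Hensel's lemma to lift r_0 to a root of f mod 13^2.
r_1 = 92 (mod 169)

Hensel: r_{i+1} = r_i − f(r_i)/f′(r_i) mod 13^{i+2}, where f′(x) = 3x². Iterate:
  r_0 = 1 (mod 13)
  r_1 = 92 (mod 169)
Final: r = 92 with f(r) ≡ 0 mod 13^2.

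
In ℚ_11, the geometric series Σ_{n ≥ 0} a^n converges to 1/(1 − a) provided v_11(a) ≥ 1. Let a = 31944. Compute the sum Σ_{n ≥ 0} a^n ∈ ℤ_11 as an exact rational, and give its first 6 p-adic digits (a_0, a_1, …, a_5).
Σ a^n = 1/(1 − a) = -1/31943;  first 6 digits = (1, 0, 0, 2, 2, 0)

v_11(a) = 3 ≥ 1, so the series converges in ℤ_11 to 1/(1 − a) = 1/(1 − 31944) = -1/31943. Expand this rational in ℤ_11: compute digits iteratively via d_i = x_i mod 11, x_{i+1} = (x_i − d_i)/11. The first 6 digits are (1, 0, 0, 2, 2, 0).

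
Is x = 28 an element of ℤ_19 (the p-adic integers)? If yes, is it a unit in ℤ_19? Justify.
x ∈ ℤ_19^× (unit); v_19(x) = 0

ℤ_19 = {x ∈ ℚ_19 : v_19(x) ≥ 0} and ℤ_19^× = {x ∈ ℤ_19 : v_19(x) = 0}. Here v_19(28) = v_19(num) − v_19(den) = 0; compare against these criteria.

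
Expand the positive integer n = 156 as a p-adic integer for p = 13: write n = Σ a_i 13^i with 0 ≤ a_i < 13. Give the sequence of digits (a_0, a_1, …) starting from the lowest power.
(a_0, a_1, …) = (0, 12)

Repeated division by 13 gives the digits low-to-high: 156 = 12·13^1. Digit sequence: (0, 12).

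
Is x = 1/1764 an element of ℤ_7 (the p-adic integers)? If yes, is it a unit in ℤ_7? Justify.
x ∉ ℤ_7 (v_7(x) = -2 < 0)

ℤ_7 = {x ∈ ℚ_7 : v_7(x) ≥ 0} and ℤ_7^× = {x ∈ ℤ_7 : v_7(x) = 0}. Here v_7(1/1764) = v_7(num) − v_7(den) = -2; compare against these criteria.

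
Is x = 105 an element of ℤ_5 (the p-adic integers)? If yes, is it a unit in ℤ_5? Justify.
x ∈ ℤ_5 but not a unit; v_5(x) = 1 > 0

ℤ_5 = {x ∈ ℚ_5 : v_5(x) ≥ 0} and ℤ_5^× = {x ∈ ℤ_5 : v_5(x) = 0}. Here v_5(105) = v_5(num) − v_5(den) = 1; compare against these criteria.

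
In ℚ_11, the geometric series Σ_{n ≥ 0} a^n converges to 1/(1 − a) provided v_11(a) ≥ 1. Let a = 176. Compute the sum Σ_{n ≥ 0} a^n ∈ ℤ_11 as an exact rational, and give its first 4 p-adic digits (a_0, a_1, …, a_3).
Σ a^n = 1/(1 − a) = -1/175;  first 4 digits = (1, 5, 4, 5)

v_11(a) = 1 ≥ 1, so the series converges in ℤ_11 to 1/(1 − a) = 1/(1 − 176) = -1/175. Expand this rational in ℤ_11: compute digits iteratively via d_i = x_i mod 11, x_{i+1} = (x_i − d_i)/11. The first 4 digits are (1, 5, 4, 5).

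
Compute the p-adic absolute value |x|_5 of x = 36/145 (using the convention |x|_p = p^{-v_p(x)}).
|36/145|_5 = 5

Step 1 — compute v_5(x) by factoring powers of 5 out of the numerator and denominator: v_5(36/145) = -1. Step 2 — apply |x|_p = p^{-v_p(x)} = 5^{1} = 5.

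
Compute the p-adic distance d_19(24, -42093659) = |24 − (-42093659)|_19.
d_19(24, -42093659) = 1/2476099

Step 1 — x − y = 24 − (-42093659) = 42093683. Step 2 — v_19(42093683) = 5 (factor: 42093683 = (19^5 · 17); the sign does not affect v_p). Step 3 — |x − y|_19 = 19^{-5} = 1/2476099.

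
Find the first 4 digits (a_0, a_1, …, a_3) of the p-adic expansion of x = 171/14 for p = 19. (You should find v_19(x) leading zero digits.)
(a_0, …, a_3) = (0, 2, 4, 12)

v_19(171/14) = 1, so a_0 = ... = a_0 = 0. Factor out: x = 19^1 · u with u = 9/14 a unit in ℤ_19. Expand u iteratively via a_{v+i} = u_i mod 19, u_{i+1} = (u_i − a_{v+i})/19:
  u_0 = 9/14;  a_1 = 2;  u_1 = (u_0 − 2)/19 = -1/14
  u_1 = -1/14;  a_2 = 4;  u_2 = (u_1 − 4)/19 = -3/14
  u_2 = -3/14;  a_3 = 12;  u_3 = (u_2 − 12)/19 = -9/14
Digits: (0, 2, 4, 12).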